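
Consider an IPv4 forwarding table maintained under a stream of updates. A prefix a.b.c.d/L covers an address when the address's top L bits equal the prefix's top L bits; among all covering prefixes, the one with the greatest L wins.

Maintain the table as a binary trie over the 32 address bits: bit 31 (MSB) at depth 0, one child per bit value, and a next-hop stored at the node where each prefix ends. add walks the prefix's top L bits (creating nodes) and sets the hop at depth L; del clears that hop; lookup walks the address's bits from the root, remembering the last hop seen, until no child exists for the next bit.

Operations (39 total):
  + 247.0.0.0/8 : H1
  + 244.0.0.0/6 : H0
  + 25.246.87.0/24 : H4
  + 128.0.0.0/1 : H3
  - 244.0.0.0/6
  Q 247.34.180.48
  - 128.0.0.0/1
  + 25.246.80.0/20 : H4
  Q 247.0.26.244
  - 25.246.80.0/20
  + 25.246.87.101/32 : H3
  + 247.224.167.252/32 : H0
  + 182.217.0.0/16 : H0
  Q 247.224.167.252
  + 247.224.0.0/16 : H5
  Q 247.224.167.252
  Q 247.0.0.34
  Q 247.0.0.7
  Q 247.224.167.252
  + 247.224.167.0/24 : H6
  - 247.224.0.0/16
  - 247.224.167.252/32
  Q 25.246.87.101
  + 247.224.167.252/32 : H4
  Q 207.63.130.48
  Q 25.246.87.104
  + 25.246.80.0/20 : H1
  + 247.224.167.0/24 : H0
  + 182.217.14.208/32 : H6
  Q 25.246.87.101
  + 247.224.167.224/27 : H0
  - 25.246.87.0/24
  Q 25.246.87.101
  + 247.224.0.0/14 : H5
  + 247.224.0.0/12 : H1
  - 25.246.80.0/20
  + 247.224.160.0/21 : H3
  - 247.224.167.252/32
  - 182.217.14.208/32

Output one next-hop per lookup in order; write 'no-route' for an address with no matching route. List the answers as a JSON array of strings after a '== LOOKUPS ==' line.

Process each operation:
  add 247.0.0.0/8 -> H1 at depth 8
  add 244.0.0.0/6 -> H0 at depth 6
  add 25.246.87.0/24 -> H4 at depth 24
  add 128.0.0.0/1 -> H3 at depth 1
  - 244.0.0.0/6 clear@6
  ? 247.34.180.48  path d0:-→d1:H3→d2:-→d3:-→d4:-→d5:-→d6:-→d7:-→d8:H1  best=H1
  - 128.0.0.0/1 clear@1
  add 25.246.80.0/20 -> H4 at depth 20
  ? 247.0.26.244  path d0:-→d1:-→d2:-→d3:-→d4:-→d5:-→d6:-→d7:-→d8:H1  best=H1
  - 25.246.80.0/20 clear@20
  add 25.246.87.101/32 -> H3 at depth 32
  add 247.224.167.252/32 -> H0 at depth 32
  add 182.217.0.0/16 -> H0 at depth 16
  ? 247.224.167.252  path d0:-→d1:-→d2:-→d3:-→d4:-→d5:-→d6:-→d7:-→d8:H1→d9:-→d10:-→d11:-→d12:-→d13:-→d14:-→d15:-→d16:-→d17:-→d18:-→d19:-→d20:-→d21:-→d22:-→d23:-→d24:-→d25:-→d26:-→d27:-→d28:-→d29:-→d30:-→d31:-→d32:H0  best=H0
  add 247.224.0.0/16 -> H5 at depth 16
  ? 247.224.167.252  path d0:-→d1:-→d2:-→d3:-→d4:-→d5:-→d6:-→d7:-→d8:H1→d9:-→d10:-→d11:-→d12:-→d13:-→d14:-→d15:-→d16:H5→d17:-→d18:-→d19:-→d20:-→d21:-→d22:-→d23:-→d24:-→d25:-→d26:-→d27:-→d28:-→d29:-→d30:-→d31:-→d32:H0  best=H0
  ? 247.0.0.34  path d0:-→d1:-→d2:-→d3:-→d4:-→d5:-→d6:-→d7:-→d8:H1  best=H1
  ? 247.0.0.7  path d0:-→d1:-→d2:-→d3:-→d4:-→d5:-→d6:-→d7:-→d8:H1  best=H1
  ? 247.224.167.252  path d0:-→d1:-→d2:-→d3:-→d4:-→d5:-→d6:-→d7:-→d8:H1→d9:-→d10:-→d11:-→d12:-→d13:-→d14:-→d15:-→d16:H5→d17:-→d18:-→d19:-→d20:-→d21:-→d22:-→d23:-→d24:-→d25:-→d26:-→d27:-→d28:-→d29:-→d30:-→d31:-→d32:H0  best=H0
  add 247.224.167.0/24 -> H6 at depth 24
  - 247.224.0.0/16 clear@16
  - 247.224.167.252/32 clear@32
  ? 25.246.87.101  path d0:-→d1:-→d2:-→d3:-→d4:-→d5:-→d6:-→d7:-→d8:-→d9:-→d10:-→d11:-→d12:-→d13:-→d14:-→d15:-→d16:-→d17:-→d18:-→d19:-→d20:-→d21:-→d22:-→d23:-→d24:H4→d25:-→d26:-→d27:-→d28:-→d29:-→d30:-→d31:-→d32:H3  best=H3
  add 247.224.167.252/32 -> H4 at depth 32
  ? 207.63.130.48  path d0:-→d1:-→d2:-  best=no-route
  ? 25.246.87.104  path d0:-→d1:-→d2:-→d3:-→d4:-→d5:-→d6:-→d7:-→d8:-→d9:-→d10:-→d11:-→d12:-→d13:-→d14:-→d15:-→d16:-→d17:-→d18:-→d19:-→d20:-→d21:-→d22:-→d23:-→d24:H4→d25:-→d26:-→d27:-→d28:-  best=H4
  add 25.246.80.0/20 -> H1 at depth 20
  add 247.224.167.0/24 -> H0 at depth 24
  add 182.217.14.208/32 -> H6 at depth 32
  ? 25.246.87.101  path d0:-→d1:-→d2:-→d3:-→d4:-→d5:-→d6:-→d7:-→d8:-→d9:-→d10:-→d11:-→d12:-→d13:-→d14:-→d15:-→d16:-→d17:-→d18:-→d19:-→d20:H1→d21:-→d22:-→d23:-→d24:H4→d25:-→d26:-→d27:-→d28:-→d29:-→d30:-→d31:-→d32:H3  best=H3
  add 247.224.167.224/27 -> H0 at depth 27
  - 25.246.87.0/24 clear@24
  ? 25.246.87.101  path d0:-→d1:-→d2:-→d3:-→d4:-→d5:-→d6:-→d7:-→d8:-→d9:-→d10:-→d11:-→d12:-→d13:-→d14:-→d15:-→d16:-→d17:-→d18:-→d19:-→d20:H1→d21:-→d22:-→d23:-→d24:-→d25:-→d26:-→d27:-→d28:-→d29:-→d30:-→d31:-→d32:H3  best=H3
  add 247.224.0.0/14 -> H5 at depth 14
  add 247.224.0.0/12 -> H1 at depth 12
  - 25.246.80.0/20 clear@20
  add 247.224.160.0/21 -> H3 at depth 21
  - 247.224.167.252/32 clear@32
  - 182.217.14.208/32 clear@32

== LOOKUPS ==
["H1","H1","H0","H0","H1","H1","H0","H3","no-route","H4","H3","H3"]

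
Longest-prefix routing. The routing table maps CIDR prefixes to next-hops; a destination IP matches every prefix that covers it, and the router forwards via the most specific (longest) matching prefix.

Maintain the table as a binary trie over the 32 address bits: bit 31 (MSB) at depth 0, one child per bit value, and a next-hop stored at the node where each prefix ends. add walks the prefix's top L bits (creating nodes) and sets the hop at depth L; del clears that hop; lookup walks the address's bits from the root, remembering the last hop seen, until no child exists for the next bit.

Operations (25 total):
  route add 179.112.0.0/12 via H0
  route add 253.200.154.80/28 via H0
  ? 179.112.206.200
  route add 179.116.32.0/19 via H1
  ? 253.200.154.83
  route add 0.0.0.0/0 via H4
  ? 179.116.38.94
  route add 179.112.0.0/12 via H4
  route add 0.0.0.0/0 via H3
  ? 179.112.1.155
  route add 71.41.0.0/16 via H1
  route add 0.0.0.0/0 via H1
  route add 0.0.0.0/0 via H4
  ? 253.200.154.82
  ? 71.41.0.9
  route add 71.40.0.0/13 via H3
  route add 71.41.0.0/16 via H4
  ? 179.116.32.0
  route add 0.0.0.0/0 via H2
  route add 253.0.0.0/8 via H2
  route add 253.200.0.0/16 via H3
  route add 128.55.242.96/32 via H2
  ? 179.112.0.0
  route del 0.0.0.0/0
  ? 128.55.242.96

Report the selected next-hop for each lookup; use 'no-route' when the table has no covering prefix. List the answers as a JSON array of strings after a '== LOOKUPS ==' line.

Trace:
  + 179.112.0.0/12 (H0) depth=12
  + 253.200.154.80/28 (H0) depth=28
  Q 179.112.206.200: descend 101100110111 ; hops seen [H0] ; pick H0
  + 179.116.32.0/19 (H1) depth=19
  Q 253.200.154.83: descend 1111110111001000100110100101 ; hops seen [H0] ; pick H0
  + 0.0.0.0/0 (H4) depth=0
  Q 179.116.38.94: descend 1011001101110100001 ; hops seen [H4,H0,H1] ; pick H1
  + 179.112.0.0/12 (H4) depth=12
  + 0.0.0.0/0 (H3) depth=0
  Q 179.112.1.155: descend 1011001101110 ; hops seen [H3,H4] ; pick H4
  + 71.41.0.0/16 (H1) depth=16
  + 0.0.0.0/0 (H1) depth=0
  + 0.0.0.0/0 (H4) depth=0
  Q 253.200.154.82: descend 1111110111001000100110100101 ; hops seen [H4,H0] ; pick H0
  Q 71.41.0.9: descend 0100011100101001 ; hops seen [H4,H1] ; pick H1
  + 71.40.0.0/13 (H3) depth=13
  + 71.41.0.0/16 (H4) depth=16
  Q 179.116.32.0: descend 1011001101110100001 ; hops seen [H4,H4,H1] ; pick H1
  + 0.0.0.0/0 (H2) depth=0
  + 253.0.0.0/8 (H2) depth=8
  + 253.200.0.0/16 (H3) depth=16
  + 128.55.242.96/32 (H2) depth=32
  Q 179.112.0.0: descend 1011001101110 ; hops seen [H2,H4] ; pick H4
  - 0.0.0.0/0 clear@0
  Q 128.55.242.96: descend 10000000001101111111001001100000 ; hops seen [H2] ; pick H2

== LOOKUPS ==
["H0","H0","H1","H4","H0","H1","H1","H4","H2"]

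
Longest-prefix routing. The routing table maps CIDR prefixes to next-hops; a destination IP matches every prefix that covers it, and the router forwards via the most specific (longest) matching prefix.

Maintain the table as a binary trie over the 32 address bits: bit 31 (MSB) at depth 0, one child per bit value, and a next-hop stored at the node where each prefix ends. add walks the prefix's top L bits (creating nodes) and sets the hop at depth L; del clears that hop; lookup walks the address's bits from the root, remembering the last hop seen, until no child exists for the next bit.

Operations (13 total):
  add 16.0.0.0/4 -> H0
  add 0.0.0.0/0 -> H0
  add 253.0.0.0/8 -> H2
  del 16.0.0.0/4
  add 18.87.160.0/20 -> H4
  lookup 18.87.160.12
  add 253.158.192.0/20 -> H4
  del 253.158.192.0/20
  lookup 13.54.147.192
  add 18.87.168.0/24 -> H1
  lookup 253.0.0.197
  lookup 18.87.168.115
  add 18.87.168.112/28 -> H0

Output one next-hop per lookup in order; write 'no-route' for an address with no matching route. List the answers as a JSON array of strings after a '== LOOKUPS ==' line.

Process each operation:
  add 16.0.0.0/4 -> H0 at depth 4
  add 0.0.0.0/0 -> H0 at depth 0
  add 253.0.0.0/8 -> H2 at depth 8
  del 16.0.0.0/4 (clear depth 4)
  add 18.87.160.0/20 -> H4 at depth 20
  lookup 18.87.160.12: bits 00010010010101111010 walk d0:H0→d1:-→d2:-→d3:-→d4:-→d5:-→d6:-→d7:-→d8:-→d9:-→d10:-→d11:-→d12:-→d13:-→d14:-→d15:-→d16:-→d17:-→d18:-→d19:-→d20:H4 -> H4
  add 253.158.192.0/20 -> H4 at depth 20
  del 253.158.192.0/20 (clear depth 20)
  lookup 13.54.147.192: bits 000 walk d0:H0→d1:-→d2:-→d3:- -> H0
  add 18.87.168.0/24 -> H1 at depth 24
  lookup 253.0.0.197: bits 11111101 walk d0:H0→d1:-→d2:-→d3:-→d4:-→d5:-→d6:-→d7:-→d8:H2 -> H2
  lookup 18.87.168.115: bits 000100100101011110101000 walk d0:H0→d1:-→d2:-→d3:-→d4:-→d5:-→d6:-→d7:-→d8:-→d9:-→d10:-→d11:-→d12:-→d13:-→d14:-→d15:-→d16:-→d17:-→d18:-→d19:-→d20:H4→d21:-→d22:-→d23:-→d24:H1 -> H1
  add 18.87.168.112/28 -> H0 at depth 28

== LOOKUPS ==
["H4","H0","H2","H1"]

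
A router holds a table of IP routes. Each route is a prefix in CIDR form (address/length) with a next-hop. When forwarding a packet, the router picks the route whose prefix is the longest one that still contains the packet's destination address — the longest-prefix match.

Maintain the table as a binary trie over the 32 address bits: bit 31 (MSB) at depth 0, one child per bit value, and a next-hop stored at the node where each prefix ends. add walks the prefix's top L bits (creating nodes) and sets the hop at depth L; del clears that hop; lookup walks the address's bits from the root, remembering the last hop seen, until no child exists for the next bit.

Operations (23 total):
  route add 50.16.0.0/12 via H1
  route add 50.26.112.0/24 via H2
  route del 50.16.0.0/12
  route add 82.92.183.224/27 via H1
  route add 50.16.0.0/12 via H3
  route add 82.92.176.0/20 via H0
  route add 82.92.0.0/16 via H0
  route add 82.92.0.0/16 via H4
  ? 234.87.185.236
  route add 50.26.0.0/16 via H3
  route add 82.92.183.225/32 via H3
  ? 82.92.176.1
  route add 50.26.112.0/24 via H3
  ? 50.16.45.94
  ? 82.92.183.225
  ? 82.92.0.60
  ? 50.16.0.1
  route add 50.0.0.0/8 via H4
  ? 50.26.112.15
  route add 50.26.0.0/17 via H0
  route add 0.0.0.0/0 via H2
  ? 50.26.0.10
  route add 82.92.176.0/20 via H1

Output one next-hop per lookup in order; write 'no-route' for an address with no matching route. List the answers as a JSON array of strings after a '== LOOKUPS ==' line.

Trace:
  + 50.16.0.0/12 (H1) depth=12
  + 50.26.112.0/24 (H2) depth=24
  - 50.16.0.0/12 clear@12
  + 82.92.183.224/27 (H1) depth=27
  + 50.16.0.0/12 (H3) depth=12
  + 82.92.176.0/20 (H0) depth=20
  + 82.92.0.0/16 (H0) depth=16
  + 82.92.0.0/16 (H4) depth=16
  Q 234.87.185.236: descend ε ; hops seen [∅] ; pick no-route
  + 50.26.0.0/16 (H3) depth=16
  + 82.92.183.225/32 (H3) depth=32
  Q 82.92.176.1: descend 010100100101110010110 ; hops seen [H4,H0] ; pick H0
  + 50.26.112.0/24 (H3) depth=24
  Q 50.16.45.94: descend 001100100001 ; hops seen [H3] ; pick H3
  Q 82.92.183.225: descend 01010010010111001011011111100001 ; hops seen [H4,H0,H1,H3] ; pick H3
  Q 82.92.0.60: descend 0101001001011100 ; hops seen [H4] ; pick H4
  Q 50.16.0.1: descend 001100100001 ; hops seen [H3] ; pick H3
  + 50.0.0.0/8 (H4) depth=8
  Q 50.26.112.15: descend 001100100001101001110000 ; hops seen [H4,H3,H3,H3] ; pick H3
  + 50.26.0.0/17 (H0) depth=17
  + 0.0.0.0/0 (H2) depth=0
  Q 50.26.0.10: descend 00110010000110100 ; hops seen [H2,H4,H3,H3,H0] ; pick H0
  + 82.92.176.0/20 (H1) depth=20

== LOOKUPS ==
["no-route","H0","H3","H3","H4","H3","H3","H0"]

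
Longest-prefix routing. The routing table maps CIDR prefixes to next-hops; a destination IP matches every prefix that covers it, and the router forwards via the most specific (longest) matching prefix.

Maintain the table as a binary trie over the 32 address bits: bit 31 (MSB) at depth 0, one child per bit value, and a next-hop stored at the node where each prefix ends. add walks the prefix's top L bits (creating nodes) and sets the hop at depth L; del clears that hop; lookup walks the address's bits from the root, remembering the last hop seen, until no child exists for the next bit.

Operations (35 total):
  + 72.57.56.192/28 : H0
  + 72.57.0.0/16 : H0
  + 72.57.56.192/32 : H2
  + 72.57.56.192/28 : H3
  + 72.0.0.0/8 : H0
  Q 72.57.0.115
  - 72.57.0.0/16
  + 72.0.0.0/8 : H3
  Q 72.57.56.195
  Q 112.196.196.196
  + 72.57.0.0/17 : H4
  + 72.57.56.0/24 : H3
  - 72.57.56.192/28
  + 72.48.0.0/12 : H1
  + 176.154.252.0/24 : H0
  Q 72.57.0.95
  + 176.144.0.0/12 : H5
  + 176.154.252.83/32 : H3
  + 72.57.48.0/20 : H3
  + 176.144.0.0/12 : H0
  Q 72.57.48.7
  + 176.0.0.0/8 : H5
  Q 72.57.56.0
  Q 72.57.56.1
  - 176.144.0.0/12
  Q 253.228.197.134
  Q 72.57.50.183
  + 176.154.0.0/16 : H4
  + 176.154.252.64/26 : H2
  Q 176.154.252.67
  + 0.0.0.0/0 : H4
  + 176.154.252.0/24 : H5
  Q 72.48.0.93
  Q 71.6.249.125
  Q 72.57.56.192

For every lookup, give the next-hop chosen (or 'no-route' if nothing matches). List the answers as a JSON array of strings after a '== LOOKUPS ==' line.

Trace:
  + 72.57.56.192/28 (H0) depth=28
  + 72.57.0.0/16 (H0) depth=16
  + 72.57.56.192/32 (H2) depth=32
  + 72.57.56.192/28 (H3) depth=28
  + 72.0.0.0/8 (H0) depth=8
  ? 72.57.0.115  path d0:-→d1:-→d2:-→d3:-→d4:-→d5:-→d6:-→d7:-→d8:H0→d9:-→d10:-→d11:-→d12:-→d13:-→d14:-→d15:-→d16:H0→d17:-→d18:-  best=H0
  del 72.57.0.0/16 (clear depth 16)
  + 72.0.0.0/8 (H3) depth=8
  ? 72.57.56.195  path d0:-→d1:-→d2:-→d3:-→d4:-→d5:-→d6:-→d7:-→d8:H3→d9:-→d10:-→d11:-→d12:-→d13:-→d14:-→d15:-→d16:-→d17:-→d18:-→d19:-→d20:-→d21:-→d22:-→d23:-→d24:-→d25:-→d26:-→d27:-→d28:H3→d29:-→d30:-  best=H3
  ? 112.196.196.196  path d0:-→d1:-→d2:-  best=no-route
  + 72.57.0.0/17 (H4) depth=17
  + 72.57.56.0/24 (H3) depth=24
  del 72.57.56.192/28 (clear depth 28)
  + 72.48.0.0/12 (H1) depth=12
  + 176.154.252.0/24 (H0) depth=24
  ? 72.57.0.95  path d0:-→d1:-→d2:-→d3:-→d4:-→d5:-→d6:-→d7:-→d8:H3→d9:-→d10:-→d11:-→d12:H1→d13:-→d14:-→d15:-→d16:-→d17:H4→d18:-  best=H4
  + 176.144.0.0/12 (H5) depth=12
  + 176.154.252.83/32 (H3) depth=32
  + 72.57.48.0/20 (H3) depth=20
  + 176.144.0.0/12 (H0) depth=12
  ? 72.57.48.7  path d0:-→d1:-→d2:-→d3:-→d4:-→d5:-→d6:-→d7:-→d8:H3→d9:-→d10:-→d11:-→d12:H1→d13:-→d14:-→d15:-→d16:-→d17:H4→d18:-→d19:-→d20:H3  best=H3
  + 176.0.0.0/8 (H5) depth=8
  ? 72.57.56.0  path d0:-→d1:-→d2:-→d3:-→d4:-→d5:-→d6:-→d7:-→d8:H3→d9:-→d10:-→d11:-→d12:H1→d13:-→d14:-→d15:-→d16:-→d17:H4→d18:-→d19:-→d20:H3→d21:-→d22:-→d23:-→d24:H3  best=H3
  ? 72.57.56.1  path d0:-→d1:-→d2:-→d3:-→d4:-→d5:-→d6:-→d7:-→d8:H3→d9:-→d10:-→d11:-→d12:H1→d13:-→d14:-→d15:-→d16:-→d17:H4→d18:-→d19:-→d20:H3→d21:-→d22:-→d23:-→d24:H3  best=H3
  del 176.144.0.0/12 (clear depth 12)
  ? 253.228.197.134  path d0:-→d1:-  best=no-route
  ? 72.57.50.183  path d0:-→d1:-→d2:-→d3:-→d4:-→d5:-→d6:-→d7:-→d8:H3→d9:-→d10:-→d11:-→d12:H1→d13:-→d14:-→d15:-→d16:-→d17:H4→d18:-→d19:-→d20:H3  best=H3
  + 176.154.0.0/16 (H4) depth=16
  + 176.154.252.64/26 (H2) depth=26
  ? 176.154.252.67  path d0:-→d1:-→d2:-→d3:-→d4:-→d5:-→d6:-→d7:-→d8:H5→d9:-→d10:-→d11:-→d12:-→d13:-→d14:-→d15:-→d16:H4→d17:-→d18:-→d19:-→d20:-→d21:-→d22:-→d23:-→d24:H0→d25:-→d26:H2→d27:-  best=H2
  + 0.0.0.0/0 (H4) depth=0
  + 176.154.252.0/24 (H5) depth=24
  ? 72.48.0.93  path d0:H4→d1:-→d2:-→d3:-→d4:-→d5:-→d6:-→d7:-→d8:H3→d9:-→d10:-→d11:-→d12:H1  best=H1
  ? 71.6.249.125  path d0:H4→d1:-→d2:-→d3:-→d4:-  best=H4
  ? 72.57.56.192  path d0:H4→d1:-→d2:-→d3:-→d4:-→d5:-→d6:-→d7:-→d8:H3→d9:-→d10:-→d11:-→d12:H1→d13:-→d14:-→d15:-→d16:-→d17:H4→d18:-→d19:-→d20:H3→d21:-→d22:-→d23:-→d24:H3→d25:-→d26:-→d27:-→d28:-→d29:-→d30:-→d31:-→d32:H2  best=H2

== LOOKUPS ==
["H0","H3","no-route","H4","H3","H3","H3","no-route","H3","H2","H1","H4","H2"]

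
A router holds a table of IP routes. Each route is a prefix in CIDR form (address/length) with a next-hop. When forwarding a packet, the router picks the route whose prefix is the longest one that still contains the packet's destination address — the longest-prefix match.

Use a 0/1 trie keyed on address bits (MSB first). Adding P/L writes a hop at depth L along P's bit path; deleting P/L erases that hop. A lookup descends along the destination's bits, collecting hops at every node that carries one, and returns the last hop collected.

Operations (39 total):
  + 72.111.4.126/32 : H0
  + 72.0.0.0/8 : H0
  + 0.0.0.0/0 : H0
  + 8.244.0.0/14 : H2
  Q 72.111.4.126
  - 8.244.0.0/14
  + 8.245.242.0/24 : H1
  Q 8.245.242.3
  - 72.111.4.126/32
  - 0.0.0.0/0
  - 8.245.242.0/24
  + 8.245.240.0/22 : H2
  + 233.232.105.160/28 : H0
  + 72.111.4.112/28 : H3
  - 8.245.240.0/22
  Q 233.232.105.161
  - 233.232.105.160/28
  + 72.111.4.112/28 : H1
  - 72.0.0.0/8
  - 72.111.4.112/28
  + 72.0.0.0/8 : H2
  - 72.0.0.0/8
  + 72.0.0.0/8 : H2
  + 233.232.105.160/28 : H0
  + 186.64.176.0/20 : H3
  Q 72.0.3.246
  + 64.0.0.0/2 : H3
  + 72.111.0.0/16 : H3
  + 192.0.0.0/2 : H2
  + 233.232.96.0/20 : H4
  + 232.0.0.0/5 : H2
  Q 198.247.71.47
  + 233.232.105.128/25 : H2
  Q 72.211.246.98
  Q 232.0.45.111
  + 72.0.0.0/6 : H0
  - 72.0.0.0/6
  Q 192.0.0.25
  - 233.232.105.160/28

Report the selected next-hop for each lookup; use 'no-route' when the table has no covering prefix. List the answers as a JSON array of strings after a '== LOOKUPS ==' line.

Process each operation:
  add 72.111.4.126/32 -> H0 at depth 32
  add 72.0.0.0/8 -> H0 at depth 8
  add 0.0.0.0/0 -> H0 at depth 0
  add 8.244.0.0/14 -> H2 at depth 14
  Q 72.111.4.126: descend 01001000011011110000010001111110 ; hops seen [H0,H0,H0] ; pick H0
  del 8.244.0.0/14 (clear depth 14)
  add 8.245.242.0/24 -> H1 at depth 24
  Q 8.245.242.3: descend 000010001111010111110010 ; hops seen [H0,H1] ; pick H1
  del 72.111.4.126/32 (clear depth 32)
  del 0.0.0.0/0 (clear depth 0)
  del 8.245.242.0/24 (clear depth 24)
  add 8.245.240.0/22 -> H2 at depth 22
  add 233.232.105.160/28 -> H0 at depth 28
  add 72.111.4.112/28 -> H3 at depth 28
  del 8.245.240.0/22 (clear depth 22)
  Q 233.232.105.161: descend 1110100111101000011010011010 ; hops seen [H0] ; pick H0
  del 233.232.105.160/28 (clear depth 28)
  add 72.111.4.112/28 -> H1 at depth 28
  del 72.0.0.0/8 (clear depth 8)
  del 72.111.4.112/28 (clear depth 28)
  add 72.0.0.0/8 -> H2 at depth 8
  del 72.0.0.0/8 (clear depth 8)
  add 72.0.0.0/8 -> H2 at depth 8
  add 233.232.105.160/28 -> H0 at depth 28
  add 186.64.176.0/20 -> H3 at depth 20
  Q 72.0.3.246: descend 010010000 ; hops seen [H2] ; pick H2
  add 64.0.0.0/2 -> H3 at depth 2
  add 72.111.0.0/16 -> H3 at depth 16
  add 192.0.0.0/2 -> H2 at depth 2
  add 233.232.96.0/20 -> H4 at depth 20
  add 232.0.0.0/5 -> H2 at depth 5
  Q 198.247.71.47: descend 11 ; hops seen [H2] ; pick H2
  add 233.232.105.128/25 -> H2 at depth 25
  Q 72.211.246.98: descend 01001000 ; hops seen [H3,H2] ; pick H2
  Q 232.0.45.111: descend 1110100 ; hops seen [H2,H2] ; pick H2
  add 72.0.0.0/6 -> H0 at depth 6
  del 72.0.0.0/6 (clear depth 6)
  Q 192.0.0.25: descend 11 ; hops seen [H2] ; pick H2
  del 233.232.105.160/28 (clear depth 28)

== LOOKUPS ==
["H0","H1","H0","H2","H2","H2","H2","H2"]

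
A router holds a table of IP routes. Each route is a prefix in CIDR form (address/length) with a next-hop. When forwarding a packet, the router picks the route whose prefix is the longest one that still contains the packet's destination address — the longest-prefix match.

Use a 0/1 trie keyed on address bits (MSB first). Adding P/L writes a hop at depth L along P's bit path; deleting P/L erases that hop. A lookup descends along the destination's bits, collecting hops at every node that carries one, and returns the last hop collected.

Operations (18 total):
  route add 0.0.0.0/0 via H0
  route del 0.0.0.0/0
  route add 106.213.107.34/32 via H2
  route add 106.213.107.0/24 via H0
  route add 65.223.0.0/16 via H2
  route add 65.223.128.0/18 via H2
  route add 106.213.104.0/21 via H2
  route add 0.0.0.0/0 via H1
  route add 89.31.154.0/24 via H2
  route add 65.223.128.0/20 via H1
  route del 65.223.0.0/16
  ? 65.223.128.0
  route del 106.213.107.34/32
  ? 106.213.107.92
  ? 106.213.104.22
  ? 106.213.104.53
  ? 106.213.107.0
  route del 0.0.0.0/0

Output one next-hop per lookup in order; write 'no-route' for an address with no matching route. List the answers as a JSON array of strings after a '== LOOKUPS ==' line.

Process each operation:
  add 0.0.0.0/0 -> H0 at depth 0
  - 0.0.0.0/0 clear@0
  add 106.213.107.34/32 -> H2 at depth 32
  add 106.213.107.0/24 -> H0 at depth 24
  add 65.223.0.0/16 -> H2 at depth 16
  add 65.223.128.0/18 -> H2 at depth 18
  add 106.213.104.0/21 -> H2 at depth 21
  add 0.0.0.0/0 -> H1 at depth 0
  add 89.31.154.0/24 -> H2 at depth 24
  add 65.223.128.0/20 -> H1 at depth 20
  - 65.223.0.0/16 clear@16
  lookup 65.223.128.0: bits 01000001110111111000 walk d0:H1→d1:-→d2:-→d3:-→d4:-→d5:-→d6:-→d7:-→d8:-→d9:-→d10:-→d11:-→d12:-→d13:-→d14:-→d15:-→d16:-→d17:-→d18:H2→d19:-→d20:H1 -> H1
  - 106.213.107.34/32 clear@32
  lookup 106.213.107.92: bits 0110101011010101011010110 walk d0:H1→d1:-→d2:-→d3:-→d4:-→d5:-→d6:-→d7:-→d8:-→d9:-→d10:-→d11:-→d12:-→d13:-→d14:-→d15:-→d16:-→d17:-→d18:-→d19:-→d20:-→d21:H2→d22:-→d23:-→d24:H0→d25:- -> H0
  lookup 106.213.104.22: bits 0110101011010101011010 walk d0:H1→d1:-→d2:-→d3:-→d4:-→d5:-→d6:-→d7:-→d8:-→d9:-→d10:-→d11:-→d12:-→d13:-→d14:-→d15:-→d16:-→d17:-→d18:-→d19:-→d20:-→d21:H2→d22:- -> H2
  lookup 106.213.104.53: bits 0110101011010101011010 walk d0:H1→d1:-→d2:-→d3:-→d4:-→d5:-→d6:-→d7:-→d8:-→d9:-→d10:-→d11:-→d12:-→d13:-→d14:-→d15:-→d16:-→d17:-→d18:-→d19:-→d20:-→d21:H2→d22:- -> H2
  lookup 106.213.107.0: bits 01101010110101010110101100 walk d0:H1→d1:-→d2:-→d3:-→d4:-→d5:-→d6:-→d7:-→d8:-→d9:-→d10:-→d11:-→d12:-→d13:-→d14:-→d15:-→d16:-→d17:-→d18:-→d19:-→d20:-→d21:H2→d22:-→d23:-→d24:H0→d25:-→d26:- -> H0
  - 0.0.0.0/0 clear@0

== LOOKUPS ==
["H1","H0","H2","H2","H0"]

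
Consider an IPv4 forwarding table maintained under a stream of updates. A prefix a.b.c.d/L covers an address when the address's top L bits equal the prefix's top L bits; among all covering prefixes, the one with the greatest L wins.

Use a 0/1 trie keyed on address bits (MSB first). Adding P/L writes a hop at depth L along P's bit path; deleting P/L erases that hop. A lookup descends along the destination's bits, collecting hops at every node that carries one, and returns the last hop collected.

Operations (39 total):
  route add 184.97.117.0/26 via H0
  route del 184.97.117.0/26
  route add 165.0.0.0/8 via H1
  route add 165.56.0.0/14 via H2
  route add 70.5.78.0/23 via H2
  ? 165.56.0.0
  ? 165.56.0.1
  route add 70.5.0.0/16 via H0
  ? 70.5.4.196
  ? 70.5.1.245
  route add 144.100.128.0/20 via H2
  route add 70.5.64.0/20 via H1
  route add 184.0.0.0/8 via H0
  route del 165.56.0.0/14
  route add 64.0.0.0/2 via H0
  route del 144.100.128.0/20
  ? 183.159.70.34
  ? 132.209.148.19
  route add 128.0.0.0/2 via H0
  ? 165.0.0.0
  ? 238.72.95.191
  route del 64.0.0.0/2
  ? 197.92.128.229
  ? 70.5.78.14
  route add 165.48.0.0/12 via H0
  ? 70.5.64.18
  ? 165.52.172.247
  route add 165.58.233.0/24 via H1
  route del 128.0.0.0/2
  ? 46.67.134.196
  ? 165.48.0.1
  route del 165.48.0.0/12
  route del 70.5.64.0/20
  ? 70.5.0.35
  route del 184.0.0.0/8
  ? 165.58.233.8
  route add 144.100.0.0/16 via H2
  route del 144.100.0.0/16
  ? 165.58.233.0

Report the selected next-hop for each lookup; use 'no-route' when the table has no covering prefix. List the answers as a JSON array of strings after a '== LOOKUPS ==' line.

Process each operation:
  + 184.97.117.0/26 (H0) depth=26
  del 184.97.117.0/26 (clear depth 26)
  + 165.0.0.0/8 (H1) depth=8
  + 165.56.0.0/14 (H2) depth=14
  + 70.5.78.0/23 (H2) depth=23
  ? 165.56.0.0  path d0:-→d1:-→d2:-→d3:-→d4:-→d5:-→d6:-→d7:-→d8:H1→d9:-→d10:-→d11:-→d12:-→d13:-→d14:H2  best=H2
  ? 165.56.0.1  path d0:-→d1:-→d2:-→d3:-→d4:-→d5:-→d6:-→d7:-→d8:H1→d9:-→d10:-→d11:-→d12:-→d13:-→d14:H2  best=H2
  + 70.5.0.0/16 (H0) depth=16
  ? 70.5.4.196  path d0:-→d1:-→d2:-→d3:-→d4:-→d5:-→d6:-→d7:-→d8:-→d9:-→d10:-→d11:-→d12:-→d13:-→d14:-→d15:-→d16:H0→d17:-  best=H0
  ? 70.5.1.245  path d0:-→d1:-→d2:-→d3:-→d4:-→d5:-→d6:-→d7:-→d8:-→d9:-→d10:-→d11:-→d12:-→d13:-→d14:-→d15:-→d16:H0→d17:-  best=H0
  + 144.100.128.0/20 (H2) depth=20
  + 70.5.64.0/20 (H1) depth=20
  + 184.0.0.0/8 (H0) depth=8
  del 165.56.0.0/14 (clear depth 14)
  + 64.0.0.0/2 (H0) depth=2
  del 144.100.128.0/20 (clear depth 20)
  ? 183.159.70.34  path d0:-→d1:-→d2:-→d3:-→d4:-  best=no-route
  ? 132.209.148.19  path d0:-→d1:-→d2:-→d3:-  best=no-route
  + 128.0.0.0/2 (H0) depth=2
  ? 165.0.0.0  path d0:-→d1:-→d2:H0→d3:-→d4:-→d5:-→d6:-→d7:-→d8:H1→d9:-→d10:-  best=H1
  ? 238.72.95.191  path d0:-→d1:-  best=no-route
  del 64.0.0.0/2 (clear depth 2)
  ? 197.92.128.229  path d0:-→d1:-  best=no-route
  ? 70.5.78.14  path d0:-→d1:-→d2:-→d3:-→d4:-→d5:-→d6:-→d7:-→d8:-→d9:-→d10:-→d11:-→d12:-→d13:-→d14:-→d15:-→d16:H0→d17:-→d18:-→d19:-→d20:H1→d21:-→d22:-→d23:H2  best=H2
  + 165.48.0.0/12 (H0) depth=12
  ? 70.5.64.18  path d0:-→d1:-→d2:-→d3:-→d4:-→d5:-→d6:-→d7:-→d8:-→d9:-→d10:-→d11:-→d12:-→d13:-→d14:-→d15:-→d16:H0→d17:-→d18:-→d19:-→d20:H1  best=H1
  ? 165.52.172.247  path d0:-→d1:-→d2:H0→d3:-→d4:-→d5:-→d6:-→d7:-→d8:H1→d9:-→d10:-→d11:-→d12:H0  best=H0
  + 165.58.233.0/24 (H1) depth=24
  del 128.0.0.0/2 (clear depth 2)
  ? 46.67.134.196  path d0:-→d1:-  best=no-route
  ? 165.48.0.1  path d0:-→d1:-→d2:-→d3:-→d4:-→d5:-→d6:-→d7:-→d8:H1→d9:-→d10:-→d11:-→d12:H0  best=H0
  del 165.48.0.0/12 (clear depth 12)
  del 70.5.64.0/20 (clear depth 20)
  ? 70.5.0.35  path d0:-→d1:-→d2:-→d3:-→d4:-→d5:-→d6:-→d7:-→d8:-→d9:-→d10:-→d11:-→d12:-→d13:-→d14:-→d15:-→d16:H0→d17:-  best=H0
  del 184.0.0.0/8 (clear depth 8)
  ? 165.58.233.8  path d0:-→d1:-→d2:-→d3:-→d4:-→d5:-→d6:-→d7:-→d8:H1→d9:-→d10:-→d11:-→d12:-→d13:-→d14:-→d15:-→d16:-→d17:-→d18:-→d19:-→d20:-→d21:-→d22:-→d23:-→d24:H1  best=H1
  + 144.100.0.0/16 (H2) depth=16
  del 144.100.0.0/16 (clear depth 16)
  ? 165.58.233.0  path d0:-→d1:-→d2:-→d3:-→d4:-→d5:-→d6:-→d7:-→d8:H1→d9:-→d10:-→d11:-→d12:-→d13:-→d14:-→d15:-→d16:-→d17:-→d18:-→d19:-→d20:-→d21:-→d22:-→d23:-→d24:H1  best=H1

== LOOKUPS ==
["H2","H2","H0","H0","no-route","no-route","H1","no-route","no-route","H2","H1","H0","no-route","H0","H0","H1","H1"]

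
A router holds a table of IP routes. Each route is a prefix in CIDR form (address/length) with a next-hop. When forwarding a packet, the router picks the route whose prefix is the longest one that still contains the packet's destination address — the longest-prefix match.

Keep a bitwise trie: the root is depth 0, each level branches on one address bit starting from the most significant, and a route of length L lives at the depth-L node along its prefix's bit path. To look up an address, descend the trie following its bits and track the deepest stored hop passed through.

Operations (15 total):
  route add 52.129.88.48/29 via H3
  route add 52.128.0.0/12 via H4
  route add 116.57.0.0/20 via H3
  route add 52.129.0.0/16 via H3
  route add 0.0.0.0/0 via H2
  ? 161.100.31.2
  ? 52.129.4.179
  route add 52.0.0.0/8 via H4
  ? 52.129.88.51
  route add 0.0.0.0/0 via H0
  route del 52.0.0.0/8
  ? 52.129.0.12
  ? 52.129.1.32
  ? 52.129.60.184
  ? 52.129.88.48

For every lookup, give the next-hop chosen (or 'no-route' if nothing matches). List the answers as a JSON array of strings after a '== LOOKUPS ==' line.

Trace:
  + 52.129.88.48/29 (H3) depth=29
  + 52.128.0.0/12 (H4) depth=12
  + 116.57.0.0/20 (H3) depth=20
  + 52.129.0.0/16 (H3) depth=16
  + 0.0.0.0/0 (H2) depth=0
  Q 161.100.31.2: descend ε ; hops seen [H2] ; pick H2
  Q 52.129.4.179: descend 00110100100000010 ; hops seen [H2,H4,H3] ; pick H3
  + 52.0.0.0/8 (H4) depth=8
  Q 52.129.88.51: descend 00110100100000010101100000110 ; hops seen [H2,H4,H4,H3,H3] ; pick H3
  + 0.0.0.0/0 (H0) depth=0
  - 52.0.0.0/8 clear@8
  Q 52.129.0.12: descend 00110100100000010 ; hops seen [H0,H4,H3] ; pick H3
  Q 52.129.1.32: descend 00110100100000010 ; hops seen [H0,H4,H3] ; pick H3
  Q 52.129.60.184: descend 00110100100000010 ; hops seen [H0,H4,H3] ; pick H3
  Q 52.129.88.48: descend 00110100100000010101100000110 ; hops seen [H0,H4,H3,H3] ; pick H3

== LOOKUPS ==
["H2","H3","H3","H3","H3","H3","H3"]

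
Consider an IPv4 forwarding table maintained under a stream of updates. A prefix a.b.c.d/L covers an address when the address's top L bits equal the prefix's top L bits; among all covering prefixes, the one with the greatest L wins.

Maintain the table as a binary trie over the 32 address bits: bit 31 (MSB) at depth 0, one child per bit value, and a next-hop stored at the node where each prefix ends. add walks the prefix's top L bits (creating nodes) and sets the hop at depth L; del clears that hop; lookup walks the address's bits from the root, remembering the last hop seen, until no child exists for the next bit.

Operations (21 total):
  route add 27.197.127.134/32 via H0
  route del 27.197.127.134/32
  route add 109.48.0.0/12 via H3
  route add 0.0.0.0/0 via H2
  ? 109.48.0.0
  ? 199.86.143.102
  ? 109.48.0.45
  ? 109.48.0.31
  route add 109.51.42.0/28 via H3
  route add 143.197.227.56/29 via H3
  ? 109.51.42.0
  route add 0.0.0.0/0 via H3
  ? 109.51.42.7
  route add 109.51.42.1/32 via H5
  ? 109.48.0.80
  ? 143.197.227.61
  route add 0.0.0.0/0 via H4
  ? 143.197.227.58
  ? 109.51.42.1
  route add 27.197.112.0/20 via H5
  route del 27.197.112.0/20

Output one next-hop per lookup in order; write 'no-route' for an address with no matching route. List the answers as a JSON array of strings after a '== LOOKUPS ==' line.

Apply in order:
  + 27.197.127.134/32 (H0) depth=32
  - 27.197.127.134/32 clear@32
  + 109.48.0.0/12 (H3) depth=12
  + 0.0.0.0/0 (H2) depth=0
  lookup 109.48.0.0: bits 011011010011 walk d0:H2→d1:-→d2:-→d3:-→d4:-→d5:-→d6:-→d7:-→d8:-→d9:-→d10:-→d11:-→d12:H3 -> H3
  lookup 199.86.143.102: bits ε walk d0:H2 -> H2
  lookup 109.48.0.45: bits 011011010011 walk d0:H2→d1:-→d2:-→d3:-→d4:-→d5:-→d6:-→d7:-→d8:-→d9:-→d10:-→d11:-→d12:H3 -> H3
  lookup 109.48.0.31: bits 011011010011 walk d0:H2→d1:-→d2:-→d3:-→d4:-→d5:-→d6:-→d7:-→d8:-→d9:-→d10:-→d11:-→d12:H3 -> H3
  + 109.51.42.0/28 (H3) depth=28
  + 143.197.227.56/29 (H3) depth=29
  lookup 109.51.42.0: bits 0110110100110011001010100000 walk d0:H2→d1:-→d2:-→d3:-→d4:-→d5:-→d6:-→d7:-→d8:-→d9:-→d10:-→d11:-→d12:H3→d13:-→d14:-→d15:-→d16:-→d17:-→d18:-→d19:-→d20:-→d21:-→d22:-→d23:-→d24:-→d25:-→d26:-→d27:-→d28:H3 -> H3
  + 0.0.0.0/0 (H3) depth=0
  lookup 109.51.42.7: bits 0110110100110011001010100000 walk d0:H3→d1:-→d2:-→d3:-→d4:-→d5:-→d6:-→d7:-→d8:-→d9:-→d10:-→d11:-→d12:H3→d13:-→d14:-→d15:-→d16:-→d17:-→d18:-→d19:-→d20:-→d21:-→d22:-→d23:-→d24:-→d25:-→d26:-→d27:-→d28:H3 -> H3
  + 109.51.42.1/32 (H5) depth=32
  lookup 109.48.0.80: bits 01101101001100 walk d0:H3→d1:-→d2:-→d3:-→d4:-→d5:-→d6:-→d7:-→d8:-→d9:-→d10:-→d11:-→d12:H3→d13:-→d14:- -> H3
  lookup 143.197.227.61: bits 10001111110001011110001100111 walk d0:H3→d1:-→d2:-→d3:-→d4:-→d5:-→d6:-→d7:-→d8:-→d9:-→d10:-→d11:-→d12:-→d13:-→d14:-→d15:-→d16:-→d17:-→d18:-→d19:-→d20:-→d21:-→d22:-→d23:-→d24:-→d25:-→d26:-→d27:-→d28:-→d29:H3 -> H3
  + 0.0.0.0/0 (H4) depth=0
  lookup 143.197.227.58: bits 10001111110001011110001100111 walk d0:H4→d1:-→d2:-→d3:-→d4:-→d5:-→d6:-→d7:-→d8:-→d9:-→d10:-→d11:-→d12:-→d13:-→d14:-→d15:-→d16:-→d17:-→d18:-→d19:-→d20:-→d21:-→d22:-→d23:-→d24:-→d25:-→d26:-→d27:-→d28:-→d29:H3 -> H3
  lookup 109.51.42.1: bits 01101101001100110010101000000001 walk d0:H4→d1:-→d2:-→d3:-→d4:-→d5:-→d6:-→d7:-→d8:-→d9:-→d10:-→d11:-→d12:H3→d13:-→d14:-→d15:-→d16:-→d17:-→d18:-→d19:-→d20:-→d21:-→d22:-→d23:-→d24:-→d25:-→d26:-→d27:-→d28:H3→d29:-→d30:-→d31:-→d32:H5 -> H5
  + 27.197.112.0/20 (H5) depth=20
  - 27.197.112.0/20 clear@20

== LOOKUPS ==
["H3","H2","H3","H3","H3","H3","H3","H3","H3","H5"]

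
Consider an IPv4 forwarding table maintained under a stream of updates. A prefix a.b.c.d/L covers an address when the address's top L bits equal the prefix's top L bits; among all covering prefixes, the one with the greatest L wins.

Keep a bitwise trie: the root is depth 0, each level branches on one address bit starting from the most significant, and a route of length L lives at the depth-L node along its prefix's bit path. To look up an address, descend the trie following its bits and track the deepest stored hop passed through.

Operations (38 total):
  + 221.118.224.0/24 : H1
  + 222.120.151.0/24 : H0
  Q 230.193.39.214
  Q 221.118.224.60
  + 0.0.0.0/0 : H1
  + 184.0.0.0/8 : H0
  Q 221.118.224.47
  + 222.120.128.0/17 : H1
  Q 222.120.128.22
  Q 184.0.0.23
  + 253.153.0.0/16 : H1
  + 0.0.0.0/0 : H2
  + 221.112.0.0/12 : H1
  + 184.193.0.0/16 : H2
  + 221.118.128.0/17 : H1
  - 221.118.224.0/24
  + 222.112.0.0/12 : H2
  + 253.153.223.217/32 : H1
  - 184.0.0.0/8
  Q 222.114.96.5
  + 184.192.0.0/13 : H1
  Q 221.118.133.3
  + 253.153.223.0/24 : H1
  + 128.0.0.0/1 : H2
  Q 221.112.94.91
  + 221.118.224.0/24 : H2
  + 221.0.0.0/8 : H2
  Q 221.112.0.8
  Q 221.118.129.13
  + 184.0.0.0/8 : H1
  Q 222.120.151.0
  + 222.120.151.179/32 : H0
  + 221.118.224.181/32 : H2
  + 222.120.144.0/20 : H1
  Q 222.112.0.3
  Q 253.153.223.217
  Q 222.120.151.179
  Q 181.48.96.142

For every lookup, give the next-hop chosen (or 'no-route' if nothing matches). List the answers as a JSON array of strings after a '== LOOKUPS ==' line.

Apply in order:
  add 221.118.224.0/24 -> H1 at depth 24
  add 222.120.151.0/24 -> H0 at depth 24
  ? 230.193.39.214  path d0:-→d1:-→d2:-  best=no-route
  ? 221.118.224.60  path d0:-→d1:-→d2:-→d3:-→d4:-→d5:-→d6:-→d7:-→d8:-→d9:-→d10:-→d11:-→d12:-→d13:-→d14:-→d15:-→d16:-→d17:-→d18:-→d19:-→d20:-→d21:-→d22:-→d23:-→d24:H1  best=H1
  add 0.0.0.0/0 -> H1 at depth 0
  add 184.0.0.0/8 -> H0 at depth 8
  ? 221.118.224.47  path d0:H1→d1:-→d2:-→d3:-→d4:-→d5:-→d6:-→d7:-→d8:-→d9:-→d10:-→d11:-→d12:-→d13:-→d14:-→d15:-→d16:-→d17:-→d18:-→d19:-→d20:-→d21:-→d22:-→d23:-→d24:H1  best=H1
  add 222.120.128.0/17 -> H1 at depth 17
  ? 222.120.128.22  path d0:H1→d1:-→d2:-→d3:-→d4:-→d5:-→d6:-→d7:-→d8:-→d9:-→d10:-→d11:-→d12:-→d13:-→d14:-→d15:-→d16:-→d17:H1→d18:-→d19:-  best=H1
  ? 184.0.0.23  path d0:H1→d1:-→d2:-→d3:-→d4:-→d5:-→d6:-→d7:-→d8:H0  best=H0
  add 253.153.0.0/16 -> H1 at depth 16
  add 0.0.0.0/0 -> H2 at depth 0
  add 221.112.0.0/12 -> H1 at depth 12
  add 184.193.0.0/16 -> H2 at depth 16
  add 221.118.128.0/17 -> H1 at depth 17
  del 221.118.224.0/24 (clear depth 24)
  add 222.112.0.0/12 -> H2 at depth 12
  add 253.153.223.217/32 -> H1 at depth 32
  del 184.0.0.0/8 (clear depth 8)
  ? 222.114.96.5  path d0:H2→d1:-→d2:-→d3:-→d4:-→d5:-→d6:-→d7:-→d8:-→d9:-→d10:-→d11:-→d12:H2  best=H2
  add 184.192.0.0/13 -> H1 at depth 13
  ? 221.118.133.3  path d0:H2→d1:-→d2:-→d3:-→d4:-→d5:-→d6:-→d7:-→d8:-→d9:-→d10:-→d11:-→d12:H1→d13:-→d14:-→d15:-→d16:-→d17:H1  best=H1
  add 253.153.223.0/24 -> H1 at depth 24
  add 128.0.0.0/1 -> H2 at depth 1
  ? 221.112.94.91  path d0:H2→d1:H2→d2:-→d3:-→d4:-→d5:-→d6:-→d7:-→d8:-→d9:-→d10:-→d11:-→d12:H1→d13:-  best=H1
  add 221.118.224.0/24 -> H2 at depth 24
  add 221.0.0.0/8 -> H2 at depth 8
  ? 221.112.0.8  path d0:H2→d1:H2→d2:-→d3:-→d4:-→d5:-→d6:-→d7:-→d8:H2→d9:-→d10:-→d11:-→d12:H1→d13:-  best=H1
  ? 221.118.129.13  path d0:H2→d1:H2→d2:-→d3:-→d4:-→d5:-→d6:-→d7:-→d8:H2→d9:-→d10:-→d11:-→d12:H1→d13:-→d14:-→d15:-→d16:-→d17:H1  best=H1
  add 184.0.0.0/8 -> H1 at depth 8
  ? 222.120.151.0  path d0:H2→d1:H2→d2:-→d3:-→d4:-→d5:-→d6:-→d7:-→d8:-→d9:-→d10:-→d11:-→d12:H2→d13:-→d14:-→d15:-→d16:-→d17:H1→d18:-→d19:-→d20:-→d21:-→d22:-→d23:-→d24:H0  best=H0
  add 222.120.151.179/32 -> H0 at depth 32
  add 221.118.224.181/32 -> H2 at depth 32
  add 222.120.144.0/20 -> H1 at depth 20
  ? 222.112.0.3  path d0:H2→d1:H2→d2:-→d3:-→d4:-→d5:-→d6:-→d7:-→d8:-→d9:-→d10:-→d11:-→d12:H2  best=H2
  ? 253.153.223.217  path d0:H2→d1:H2→d2:-→d3:-→d4:-→d5:-→d6:-→d7:-→d8:-→d9:-→d10:-→d11:-→d12:-→d13:-→d14:-→d15:-→d16:H1→d17:-→d18:-→d19:-→d20:-→d21:-→d22:-→d23:-→d24:H1→d25:-→d26:-→d27:-→d28:-→d29:-→d30:-→d31:-→d32:H1  best=H1
  ? 222.120.151.179  path d0:H2→d1:H2→d2:-→d3:-→d4:-→d5:-→d6:-→d7:-→d8:-→d9:-→d10:-→d11:-→d12:H2→d13:-→d14:-→d15:-→d16:-→d17:H1→d18:-→d19:-→d20:H1→d21:-→d22:-→d23:-→d24:H0→d25:-→d26:-→d27:-→d28:-→d29:-→d30:-→d31:-→d32:H0  best=H0
  ? 181.48.96.142  path d0:H2→d1:H2→d2:-→d3:-→d4:-  best=H2

== LOOKUPS ==
["no-route","H1","H1","H1","H0","H2","H1","H1","H1","H1","H0","H2","H1","H0","H2"]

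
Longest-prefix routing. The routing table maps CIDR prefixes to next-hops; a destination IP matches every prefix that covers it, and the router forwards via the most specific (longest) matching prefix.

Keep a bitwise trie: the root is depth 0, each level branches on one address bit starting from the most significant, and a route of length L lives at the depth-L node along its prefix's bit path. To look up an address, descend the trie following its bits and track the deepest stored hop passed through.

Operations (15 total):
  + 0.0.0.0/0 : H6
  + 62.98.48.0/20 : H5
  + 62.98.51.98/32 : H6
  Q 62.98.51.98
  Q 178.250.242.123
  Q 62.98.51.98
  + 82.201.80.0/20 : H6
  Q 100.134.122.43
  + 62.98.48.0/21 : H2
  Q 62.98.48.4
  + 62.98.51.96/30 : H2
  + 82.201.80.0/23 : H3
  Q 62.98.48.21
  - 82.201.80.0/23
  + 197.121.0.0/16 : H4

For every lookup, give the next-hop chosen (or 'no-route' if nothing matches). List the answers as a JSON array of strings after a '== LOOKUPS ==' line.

Apply in order:
  add 0.0.0.0/0 -> H6 at depth 0
  add 62.98.48.0/20 -> H5 at depth 20
  add 62.98.51.98/32 -> H6 at depth 32
  Q 62.98.51.98: descend 00111110011000100011001101100010 ; hops seen [H6,H5,H6] ; pick H6
  Q 178.250.242.123: descend ε ; hops seen [H6] ; pick H6
  Q 62.98.51.98: descend 00111110011000100011001101100010 ; hops seen [H6,H5,H6] ; pick H6
  add 82.201.80.0/20 -> H6 at depth 20
  Q 100.134.122.43: descend 01 ; hops seen [H6] ; pick H6
  add 62.98.48.0/21 -> H2 at depth 21
  Q 62.98.48.4: descend 0011111001100010001100 ; hops seen [H6,H5,H2] ; pick H2
  add 62.98.51.96/30 -> H2 at depth 30
  add 82.201.80.0/23 -> H3 at depth 23
  Q 62.98.48.21: descend 0011111001100010001100 ; hops seen [H6,H5,H2] ; pick H2
  del 82.201.80.0/23 (clear depth 23)
  add 197.121.0.0/16 -> H4 at depth 16

== LOOKUPS ==
["H6","H6","H6","H6","H2","H2"]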